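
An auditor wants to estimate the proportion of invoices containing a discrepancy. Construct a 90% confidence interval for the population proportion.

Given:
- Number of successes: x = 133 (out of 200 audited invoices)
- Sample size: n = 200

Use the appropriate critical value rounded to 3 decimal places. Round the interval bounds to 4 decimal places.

Sample proportion: p̂ = 133/200 = 0.665000

Check conditions for normal approximation:
  np̂ = 133 ≥ 10 ✓
  n(1-p̂) = 67 ≥ 10 ✓

The sample is large enough, so use a z-interval (normal approximation) for the proportion.

For 90% confidence, z* = 1.645 (from standard normal table)

Standard error: SE = √(p̂(1-p̂)/n) = √(0.665000×0.335000/200) = 0.03337477

Margin of error: E = z* × SE = 1.645 × 0.03337477 = 0.054901

Z-interval: p̂ ± E = 0.665000 ± 0.054901 = (0.610099, 0.719901)

Rounded to 4 decimal places:

(0.6101, 0.7199)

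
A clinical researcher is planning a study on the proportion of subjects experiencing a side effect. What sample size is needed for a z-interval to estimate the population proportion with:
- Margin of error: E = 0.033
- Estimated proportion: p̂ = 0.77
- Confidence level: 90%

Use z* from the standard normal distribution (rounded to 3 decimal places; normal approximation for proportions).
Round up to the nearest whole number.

Using z* for proportion z-interval (normal approximation).

For 90% confidence, z* = 1.645 (from standard normal table)

Sample size formula for proportion z-interval: n = z*²p̂(1-p̂)/E²

n = 1.645² × 0.77 × 0.23 / 0.033²
  = 2.706025 × 0.1771 / 0.001089
  = 440.0707

Round up to the nearest whole number: n = 441

441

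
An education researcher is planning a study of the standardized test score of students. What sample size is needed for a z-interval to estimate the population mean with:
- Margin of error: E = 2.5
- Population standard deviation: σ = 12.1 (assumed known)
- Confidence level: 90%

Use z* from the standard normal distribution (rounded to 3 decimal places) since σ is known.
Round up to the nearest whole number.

Using z* since population σ is known (z-interval formula).

For 90% confidence, z* = 1.645 (from standard normal table)

Sample size formula for z-interval: n = (z*σ/E)²

n = (1.645 × 12.1 / 2.5)²
  = (7.961800)²
  = 63.3903

Round up to the nearest whole number: n = 64

64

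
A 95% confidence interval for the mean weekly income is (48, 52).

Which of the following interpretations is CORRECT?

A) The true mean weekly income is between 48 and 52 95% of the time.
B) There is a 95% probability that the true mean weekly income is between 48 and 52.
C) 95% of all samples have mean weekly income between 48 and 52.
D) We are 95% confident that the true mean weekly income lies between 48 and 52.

A confidence interval represents our confidence in the procedure, not a probability statement about the parameter.

Key concept: If we repeated this sampling process many times and computed a 95% CI each time, about 95% of those intervals would contain the true population parameter.

For this specific interval (48, 52):
- Midpoint (point estimate): 50
- Margin of error: 2

The correct interpretation is the one stating confidence that the true parameter lies in the interval — option D.

D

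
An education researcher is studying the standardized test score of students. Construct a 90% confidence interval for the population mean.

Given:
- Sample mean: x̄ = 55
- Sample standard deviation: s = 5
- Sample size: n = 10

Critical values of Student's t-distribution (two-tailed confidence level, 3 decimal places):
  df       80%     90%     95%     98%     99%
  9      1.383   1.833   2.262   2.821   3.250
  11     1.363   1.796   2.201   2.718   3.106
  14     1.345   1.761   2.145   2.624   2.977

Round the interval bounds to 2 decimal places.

The population standard deviation σ is unknown (only the sample standard deviation s is given), so use a t-interval with df = n - 1 = 10 - 1 = 9.

For 90% confidence with df = 9, t* = 1.833 (from t-table)

Standard error: SE = s/√n = 5/√10 = 1.581139

Margin of error: E = t* × SE = 1.833 × 1.581139 = 2.8982

T-interval: x̄ ± E = 55 ± 2.8982 = (52.1018, 57.8982)

Rounded to 2 decimal places:

(52.10, 57.90)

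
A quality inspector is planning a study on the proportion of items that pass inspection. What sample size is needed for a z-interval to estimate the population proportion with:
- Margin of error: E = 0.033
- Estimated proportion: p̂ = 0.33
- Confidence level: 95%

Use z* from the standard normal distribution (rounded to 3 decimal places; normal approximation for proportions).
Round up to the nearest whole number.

Using z* for proportion z-interval (normal approximation).

For 95% confidence, z* = 1.96 (from standard normal table)

Sample size formula for proportion z-interval: n = z*²p̂(1-p̂)/E²

n = 1.96² × 0.33 × 0.67 / 0.033²
  = 3.8416 × 0.2211 / 0.001089
  = 779.9612

Round up to the nearest whole number: n = 780

780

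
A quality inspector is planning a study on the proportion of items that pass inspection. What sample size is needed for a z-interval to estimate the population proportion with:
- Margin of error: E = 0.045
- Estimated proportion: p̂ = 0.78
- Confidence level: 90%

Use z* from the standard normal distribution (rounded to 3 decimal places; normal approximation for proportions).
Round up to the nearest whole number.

Using z* for proportion z-interval (normal approximation).

For 90% confidence, z* = 1.645 (from standard normal table)

Sample size formula for proportion z-interval: n = z*²p̂(1-p̂)/E²

n = 1.645² × 0.78 × 0.22 / 0.045²
  = 2.706025 × 0.1716 / 0.002025
  = 229.3106

Round up to the nearest whole number: n = 230

230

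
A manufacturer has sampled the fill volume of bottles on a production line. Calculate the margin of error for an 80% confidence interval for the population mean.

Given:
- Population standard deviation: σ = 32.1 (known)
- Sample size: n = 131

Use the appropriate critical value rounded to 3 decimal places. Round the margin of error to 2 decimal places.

The population standard deviation σ is known, so use the z-interval margin of error formula.

For 80% confidence, z* = 1.282 (from standard normal table)

Margin of error formula for z-interval: E = z* × σ/√n

E = 1.282 × 32.1/√131
  = 1.282 × 2.804590
  = 3.5955

Rounded to 2 decimal places:

3.60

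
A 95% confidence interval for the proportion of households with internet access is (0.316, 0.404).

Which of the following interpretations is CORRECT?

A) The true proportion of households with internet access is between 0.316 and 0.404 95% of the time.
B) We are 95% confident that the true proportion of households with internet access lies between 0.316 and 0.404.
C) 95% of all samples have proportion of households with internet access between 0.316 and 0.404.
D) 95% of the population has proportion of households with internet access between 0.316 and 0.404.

A confidence interval represents our confidence in the procedure, not a probability statement about the parameter.

Key concept: If we repeated this sampling process many times and computed a 95% CI each time, about 95% of those intervals would contain the true population parameter.

For this specific interval (0.316, 0.404):
- Midpoint (point estimate): 0.36
- Margin of error: 0.044

The correct interpretation is the one stating confidence that the true parameter lies in the interval — option B.

B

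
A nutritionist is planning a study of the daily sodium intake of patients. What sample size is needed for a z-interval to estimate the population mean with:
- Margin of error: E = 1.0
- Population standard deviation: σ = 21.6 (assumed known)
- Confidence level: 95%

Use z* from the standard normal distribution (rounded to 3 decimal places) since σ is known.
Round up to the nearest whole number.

Using z* since population σ is known (z-interval formula).

For 95% confidence, z* = 1.96 (from standard normal table)

Sample size formula for z-interval: n = (z*σ/E)²

n = (1.96 × 21.6 / 1.0)²
  = (42.336000)²
  = 1792.3369

Round up to the nearest whole number: n = 1793

1793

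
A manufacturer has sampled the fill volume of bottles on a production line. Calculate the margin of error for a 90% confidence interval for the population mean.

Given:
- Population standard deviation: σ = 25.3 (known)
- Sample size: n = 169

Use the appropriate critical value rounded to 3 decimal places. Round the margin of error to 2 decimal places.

The population standard deviation σ is known, so use the z-interval margin of error formula.

For 90% confidence, z* = 1.645 (from standard normal table)

Margin of error formula for z-interval: E = z* × σ/√n

E = 1.645 × 25.3/√169
  = 1.645 × 1.946154
  = 3.2014

Rounded to 2 decimal places:

3.20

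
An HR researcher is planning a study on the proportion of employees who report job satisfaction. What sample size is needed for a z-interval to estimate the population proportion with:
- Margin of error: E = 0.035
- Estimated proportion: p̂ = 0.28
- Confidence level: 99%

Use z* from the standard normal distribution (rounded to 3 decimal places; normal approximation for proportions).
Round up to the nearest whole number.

Using z* for proportion z-interval (normal approximation).

For 99% confidence, z* = 2.576 (from standard normal table)

Sample size formula for proportion z-interval: n = z*²p̂(1-p̂)/E²

n = 2.576² × 0.28 × 0.72 / 0.035²
  = 6.635776 × 0.2016 / 0.001225
  = 1092.0591

Round up to the nearest whole number: n = 1093

1093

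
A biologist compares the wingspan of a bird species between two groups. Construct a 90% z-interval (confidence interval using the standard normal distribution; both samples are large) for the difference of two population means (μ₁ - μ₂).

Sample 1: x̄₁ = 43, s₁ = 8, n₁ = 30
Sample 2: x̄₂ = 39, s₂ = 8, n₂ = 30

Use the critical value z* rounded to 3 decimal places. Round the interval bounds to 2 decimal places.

Both samples are large (n₁ = 30 ≥ 30, n₂ = 30 ≥ 30), so a z-interval for the difference of means applies.

Point estimate: x̄₁ - x̄₂ = 43 - 39 = 4

Standard error: SE = √(s₁²/n₁ + s₂²/n₂)
= √(8²/30 + 8²/30)
= √(2.133333 + 2.133333)
= 2.065591

For 90% confidence, z* = 1.645 (from standard normal table)
Margin of error: E = z* × SE = 1.645 × 2.065591 = 3.3979

Z-interval: (x̄₁ - x̄₂) ± E = 4 ± 3.3979 = (0.6021, 7.3979)

Rounded to 2 decimal places:

(0.60, 7.40)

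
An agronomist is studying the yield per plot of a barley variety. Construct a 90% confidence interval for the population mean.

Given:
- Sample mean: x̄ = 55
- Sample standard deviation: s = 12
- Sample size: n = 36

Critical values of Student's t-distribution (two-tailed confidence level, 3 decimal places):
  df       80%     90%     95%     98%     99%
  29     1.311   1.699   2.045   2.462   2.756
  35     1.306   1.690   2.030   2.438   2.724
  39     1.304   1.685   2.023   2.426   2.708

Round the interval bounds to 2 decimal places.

The population standard deviation σ is unknown (only the sample standard deviation s is given), so use a t-interval with df = n - 1 = 36 - 1 = 35.

For 90% confidence with df = 35, t* = 1.690 (from t-table)

Standard error: SE = s/√n = 12/√36 = 2.000000

Margin of error: E = t* × SE = 1.690 × 2.000000 = 3.3800

T-interval: x̄ ± E = 55 ± 3.3800 = (51.6200, 58.3800)

Rounded to 2 decimal places:

(51.62, 58.38)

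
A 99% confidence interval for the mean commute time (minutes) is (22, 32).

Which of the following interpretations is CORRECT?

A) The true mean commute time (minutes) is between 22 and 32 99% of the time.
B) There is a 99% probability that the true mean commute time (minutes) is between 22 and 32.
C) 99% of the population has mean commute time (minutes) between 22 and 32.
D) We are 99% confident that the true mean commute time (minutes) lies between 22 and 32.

A confidence interval represents our confidence in the procedure, not a probability statement about the parameter.

Key concept: If we repeated this sampling process many times and computed a 99% CI each time, about 99% of those intervals would contain the true population parameter.

For this specific interval (22, 32):
- Midpoint (point estimate): 27
- Margin of error: 5

The correct interpretation is the one stating confidence that the true parameter lies in the interval — option D.

D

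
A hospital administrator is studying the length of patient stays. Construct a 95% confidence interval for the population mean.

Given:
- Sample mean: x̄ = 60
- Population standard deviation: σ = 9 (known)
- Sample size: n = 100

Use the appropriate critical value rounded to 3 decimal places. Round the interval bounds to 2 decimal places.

The population standard deviation σ is known, so use a z-interval (standard normal critical value).

For 95% confidence, z* = 1.96 (from standard normal table)

Standard error: SE = σ/√n = 9/√100 = 0.900000

Margin of error: E = z* × SE = 1.96 × 0.900000 = 1.7640

Z-interval: x̄ ± E = 60 ± 1.7640 = (58.2360, 61.7640)

Rounded to 2 decimal places:

(58.24, 61.76)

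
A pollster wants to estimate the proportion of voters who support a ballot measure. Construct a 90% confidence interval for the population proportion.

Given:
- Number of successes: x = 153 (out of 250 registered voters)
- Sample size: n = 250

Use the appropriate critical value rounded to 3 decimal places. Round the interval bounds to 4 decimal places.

Sample proportion: p̂ = 153/250 = 0.612000

Check conditions for normal approximation:
  np̂ = 153 ≥ 10 ✓
  n(1-p̂) = 97 ≥ 10 ✓

The sample is large enough, so use a z-interval (normal approximation) for the proportion.

For 90% confidence, z* = 1.645 (from standard normal table)

Standard error: SE = √(p̂(1-p̂)/n) = √(0.612000×0.388000/250) = 0.03081921

Margin of error: E = z* × SE = 1.645 × 0.03081921 = 0.050698

Z-interval: p̂ ± E = 0.612000 ± 0.050698 = (0.561302, 0.662698)

Rounded to 4 decimal places:

(0.5613, 0.6627)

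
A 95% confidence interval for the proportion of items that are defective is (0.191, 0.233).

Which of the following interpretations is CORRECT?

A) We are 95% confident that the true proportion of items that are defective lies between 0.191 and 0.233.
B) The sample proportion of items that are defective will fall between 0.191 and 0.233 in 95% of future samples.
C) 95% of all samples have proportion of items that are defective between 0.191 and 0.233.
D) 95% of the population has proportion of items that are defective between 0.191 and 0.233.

A confidence interval represents our confidence in the procedure, not a probability statement about the parameter.

Key concept: If we repeated this sampling process many times and computed a 95% CI each time, about 95% of those intervals would contain the true population parameter.

For this specific interval (0.191, 0.233):
- Midpoint (point estimate): 0.212
- Margin of error: 0.021

The correct interpretation is the one stating confidence that the true parameter lies in the interval — option A.

A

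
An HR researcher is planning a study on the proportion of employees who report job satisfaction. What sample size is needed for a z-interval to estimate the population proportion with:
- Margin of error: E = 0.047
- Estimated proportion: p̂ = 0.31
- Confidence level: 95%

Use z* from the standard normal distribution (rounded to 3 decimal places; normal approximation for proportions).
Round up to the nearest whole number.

Using z* for proportion z-interval (normal approximation).

For 95% confidence, z* = 1.96 (from standard normal table)

Sample size formula for proportion z-interval: n = z*²p̂(1-p̂)/E²

n = 1.96² × 0.31 × 0.69 / 0.047²
  = 3.8416 × 0.2139 / 0.002209
  = 371.9865

Round up to the nearest whole number: n = 372

372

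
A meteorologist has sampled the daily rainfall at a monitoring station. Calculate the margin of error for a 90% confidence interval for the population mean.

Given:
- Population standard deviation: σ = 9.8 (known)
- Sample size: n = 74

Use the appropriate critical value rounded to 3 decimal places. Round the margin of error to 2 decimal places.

The population standard deviation σ is known, so use the z-interval margin of error formula.

For 90% confidence, z* = 1.645 (from standard normal table)

Margin of error formula for z-interval: E = z* × σ/√n

E = 1.645 × 9.8/√74
  = 1.645 × 1.139227
  = 1.8740

Rounded to 2 decimal places:

1.87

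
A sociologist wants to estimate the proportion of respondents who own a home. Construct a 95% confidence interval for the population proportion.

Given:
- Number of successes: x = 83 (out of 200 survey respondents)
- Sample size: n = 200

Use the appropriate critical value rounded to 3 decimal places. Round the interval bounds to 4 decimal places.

Sample proportion: p̂ = 83/200 = 0.415000

Check conditions for normal approximation:
  np̂ = 83 ≥ 10 ✓
  n(1-p̂) = 117 ≥ 10 ✓

The sample is large enough, so use a z-interval (normal approximation) for the proportion.

For 95% confidence, z* = 1.96 (from standard normal table)

Standard error: SE = √(p̂(1-p̂)/n) = √(0.415000×0.585000/200) = 0.03484071

Margin of error: E = z* × SE = 1.96 × 0.03484071 = 0.068288

Z-interval: p̂ ± E = 0.415000 ± 0.068288 = (0.346712, 0.483288)

Rounded to 4 decimal places:

(0.3467, 0.4833)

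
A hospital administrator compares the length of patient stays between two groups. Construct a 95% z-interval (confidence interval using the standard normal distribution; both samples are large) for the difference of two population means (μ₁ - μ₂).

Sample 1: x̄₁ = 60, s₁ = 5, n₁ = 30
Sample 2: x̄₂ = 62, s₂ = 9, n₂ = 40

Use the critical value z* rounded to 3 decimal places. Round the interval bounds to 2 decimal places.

Both samples are large (n₁ = 30 ≥ 30, n₂ = 40 ≥ 30), so a z-interval for the difference of means applies.

Point estimate: x̄₁ - x̄₂ = 60 - 62 = -2

Standard error: SE = √(s₁²/n₁ + s₂²/n₂)
= √(5²/30 + 9²/40)
= √(0.833333 + 2.025000)
= 1.690661

For 95% confidence, z* = 1.96 (from standard normal table)
Margin of error: E = z* × SE = 1.96 × 1.690661 = 3.3137

Z-interval: (x̄₁ - x̄₂) ± E = -2 ± 3.3137 = (-5.3137, 1.3137)

Rounded to 2 decimal places:

(-5.31, 1.31)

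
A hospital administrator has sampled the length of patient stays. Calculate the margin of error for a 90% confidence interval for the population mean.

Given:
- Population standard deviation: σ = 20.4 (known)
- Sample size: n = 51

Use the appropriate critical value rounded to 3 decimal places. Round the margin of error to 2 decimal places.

The population standard deviation σ is known, so use the z-interval margin of error formula.

For 90% confidence, z* = 1.645 (from standard normal table)

Margin of error formula for z-interval: E = z* × σ/√n

E = 1.645 × 20.4/√51
  = 1.645 × 2.856571
  = 4.6991

Rounded to 2 decimal places:

4.70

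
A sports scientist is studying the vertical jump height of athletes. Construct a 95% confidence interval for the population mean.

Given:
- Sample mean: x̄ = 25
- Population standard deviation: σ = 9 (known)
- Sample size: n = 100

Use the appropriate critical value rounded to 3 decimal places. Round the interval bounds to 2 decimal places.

The population standard deviation σ is known, so use a z-interval (standard normal critical value).

For 95% confidence, z* = 1.96 (from standard normal table)

Standard error: SE = σ/√n = 9/√100 = 0.900000

Margin of error: E = z* × SE = 1.96 × 0.900000 = 1.7640

Z-interval: x̄ ± E = 25 ± 1.7640 = (23.2360, 26.7640)

Rounded to 2 decimal places:

(23.24, 26.76)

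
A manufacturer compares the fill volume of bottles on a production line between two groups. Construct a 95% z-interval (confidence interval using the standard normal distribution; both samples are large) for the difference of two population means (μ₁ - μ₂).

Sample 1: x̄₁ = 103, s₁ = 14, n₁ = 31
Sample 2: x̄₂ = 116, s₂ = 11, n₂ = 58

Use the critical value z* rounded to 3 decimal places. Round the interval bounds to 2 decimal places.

Both samples are large (n₁ = 31 ≥ 30, n₂ = 58 ≥ 30), so a z-interval for the difference of means applies.

Point estimate: x̄₁ - x̄₂ = 103 - 116 = -13

Standard error: SE = √(s₁²/n₁ + s₂²/n₂)
= √(14²/31 + 11²/58)
= √(6.322581 + 2.086207)
= 2.899791

For 95% confidence, z* = 1.96 (from standard normal table)
Margin of error: E = z* × SE = 1.96 × 2.899791 = 5.6836

Z-interval: (x̄₁ - x̄₂) ± E = -13 ± 5.6836 = (-18.6836, -7.3164)

Rounded to 2 decimal places:

(-18.68, -7.32)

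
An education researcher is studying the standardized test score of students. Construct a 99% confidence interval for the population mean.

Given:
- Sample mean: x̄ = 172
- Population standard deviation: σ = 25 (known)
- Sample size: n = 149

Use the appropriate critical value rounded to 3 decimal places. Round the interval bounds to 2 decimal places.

The population standard deviation σ is known, so use a z-interval (standard normal critical value).

For 99% confidence, z* = 2.576 (from standard normal table)

Standard error: SE = σ/√n = 25/√149 = 2.048080

Margin of error: E = z* × SE = 2.576 × 2.048080 = 5.2759

Z-interval: x̄ ± E = 172 ± 5.2759 = (166.7241, 177.2759)

Rounded to 2 decimal places:

(166.72, 177.28)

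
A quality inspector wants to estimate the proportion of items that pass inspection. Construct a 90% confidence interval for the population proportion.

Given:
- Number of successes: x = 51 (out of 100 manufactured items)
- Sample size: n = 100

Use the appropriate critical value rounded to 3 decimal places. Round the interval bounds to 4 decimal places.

Sample proportion: p̂ = 51/100 = 0.510000

Check conditions for normal approximation:
  np̂ = 51 ≥ 10 ✓
  n(1-p̂) = 49 ≥ 10 ✓

The sample is large enough, so use a z-interval (normal approximation) for the proportion.

For 90% confidence, z* = 1.645 (from standard normal table)

Standard error: SE = √(p̂(1-p̂)/n) = √(0.510000×0.490000/100) = 0.04999000

Margin of error: E = z* × SE = 1.645 × 0.04999000 = 0.082234

Z-interval: p̂ ± E = 0.510000 ± 0.082234 = (0.427766, 0.592234)

Rounded to 4 decimal places:

(0.4278, 0.5922)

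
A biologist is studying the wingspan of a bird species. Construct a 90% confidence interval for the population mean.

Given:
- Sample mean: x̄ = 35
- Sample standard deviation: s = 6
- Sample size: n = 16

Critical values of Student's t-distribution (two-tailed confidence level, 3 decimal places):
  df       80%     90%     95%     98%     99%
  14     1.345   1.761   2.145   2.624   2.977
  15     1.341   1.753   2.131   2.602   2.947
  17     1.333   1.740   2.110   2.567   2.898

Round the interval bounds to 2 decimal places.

The population standard deviation σ is unknown (only the sample standard deviation s is given), so use a t-interval with df = n - 1 = 16 - 1 = 15.

For 90% confidence with df = 15, t* = 1.753 (from t-table)

Standard error: SE = s/√n = 6/√16 = 1.500000

Margin of error: E = t* × SE = 1.753 × 1.500000 = 2.6295

T-interval: x̄ ± E = 35 ± 2.6295 = (32.3705, 37.6295)

Rounded to 2 decimal places:

(32.37, 37.63)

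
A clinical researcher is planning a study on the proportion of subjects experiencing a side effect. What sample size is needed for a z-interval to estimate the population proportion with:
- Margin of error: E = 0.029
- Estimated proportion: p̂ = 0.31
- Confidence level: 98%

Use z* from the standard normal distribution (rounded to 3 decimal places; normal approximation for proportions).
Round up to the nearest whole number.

Using z* for proportion z-interval (normal approximation).

For 98% confidence, z* = 2.326 (from standard normal table)

Sample size formula for proportion z-interval: n = z*²p̂(1-p̂)/E²

n = 2.326² × 0.31 × 0.69 / 0.029²
  = 5.410276 × 0.2139 / 0.000841
  = 1376.0500

Round up to the nearest whole number: n = 1377

1377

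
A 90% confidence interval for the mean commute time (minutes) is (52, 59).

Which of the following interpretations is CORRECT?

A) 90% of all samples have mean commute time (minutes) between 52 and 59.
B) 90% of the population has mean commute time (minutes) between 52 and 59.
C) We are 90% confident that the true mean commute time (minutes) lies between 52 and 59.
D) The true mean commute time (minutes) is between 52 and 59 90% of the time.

A confidence interval represents our confidence in the procedure, not a probability statement about the parameter.

Key concept: If we repeated this sampling process many times and computed a 90% CI each time, about 90% of those intervals would contain the true population parameter.

For this specific interval (52, 59):
- Midpoint (point estimate): 55.5
- Margin of error: 3.5

The correct interpretation is the one stating confidence that the true parameter lies in the interval — option C.

C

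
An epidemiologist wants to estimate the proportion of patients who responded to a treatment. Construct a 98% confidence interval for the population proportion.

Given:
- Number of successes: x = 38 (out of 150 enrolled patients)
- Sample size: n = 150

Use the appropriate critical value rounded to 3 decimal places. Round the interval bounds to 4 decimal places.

Sample proportion: p̂ = 38/150 = 0.253333

Check conditions for normal approximation:
  np̂ = 38 ≥ 10 ✓
  n(1-p̂) = 112 ≥ 10 ✓

The sample is large enough, so use a z-interval (normal approximation) for the proportion.

For 98% confidence, z* = 2.326 (from standard normal table)

Standard error: SE = √(p̂(1-p̂)/n) = √(0.253333×0.746667/150) = 0.03551108

Margin of error: E = z* × SE = 2.326 × 0.03551108 = 0.082599

Z-interval: p̂ ± E = 0.253333 ± 0.082599 = (0.170735, 0.335932)

Rounded to 4 decimal places:

(0.1707, 0.3359)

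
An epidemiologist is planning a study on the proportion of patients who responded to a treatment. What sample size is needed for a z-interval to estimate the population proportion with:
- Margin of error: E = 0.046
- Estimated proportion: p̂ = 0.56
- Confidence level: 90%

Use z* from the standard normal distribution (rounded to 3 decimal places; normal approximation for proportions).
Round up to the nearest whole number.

Using z* for proportion z-interval (normal approximation).

For 90% confidence, z* = 1.645 (from standard normal table)

Sample size formula for proportion z-interval: n = z*²p̂(1-p̂)/E²

n = 1.645² × 0.56 × 0.44 / 0.046²
  = 2.706025 × 0.2464 / 0.002116
  = 315.1061

Round up to the nearest whole number: n = 316

316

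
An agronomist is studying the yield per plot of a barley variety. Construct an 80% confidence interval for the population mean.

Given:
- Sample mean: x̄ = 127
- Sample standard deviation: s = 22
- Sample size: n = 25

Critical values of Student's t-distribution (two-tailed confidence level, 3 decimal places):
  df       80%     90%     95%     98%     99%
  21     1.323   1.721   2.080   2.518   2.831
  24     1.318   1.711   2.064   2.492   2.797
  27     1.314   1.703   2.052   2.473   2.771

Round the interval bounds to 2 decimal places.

The population standard deviation σ is unknown (only the sample standard deviation s is given), so use a t-interval with df = n - 1 = 25 - 1 = 24.

For 80% confidence with df = 24, t* = 1.318 (from t-table)

Standard error: SE = s/√n = 22/√25 = 4.400000

Margin of error: E = t* × SE = 1.318 × 4.400000 = 5.7992

T-interval: x̄ ± E = 127 ± 5.7992 = (121.2008, 132.7992)

Rounded to 2 decimal places:

(121.20, 132.80)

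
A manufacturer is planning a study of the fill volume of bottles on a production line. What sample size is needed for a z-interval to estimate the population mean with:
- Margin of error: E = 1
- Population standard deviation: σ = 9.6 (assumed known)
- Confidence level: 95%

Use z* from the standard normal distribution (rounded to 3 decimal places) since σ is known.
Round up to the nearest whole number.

Using z* since population σ is known (z-interval formula).

For 95% confidence, z* = 1.96 (from standard normal table)

Sample size formula for z-interval: n = (z*σ/E)²

n = (1.96 × 9.6 / 1)²
  = (18.816000)²
  = 354.0419

Round up to the nearest whole number: n = 355

355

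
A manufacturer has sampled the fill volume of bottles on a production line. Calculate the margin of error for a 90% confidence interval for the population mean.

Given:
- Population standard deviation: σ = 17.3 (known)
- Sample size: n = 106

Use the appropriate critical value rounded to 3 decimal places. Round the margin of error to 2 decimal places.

The population standard deviation σ is known, so use the z-interval margin of error formula.

For 90% confidence, z* = 1.645 (from standard normal table)

Margin of error formula for z-interval: E = z* × σ/√n

E = 1.645 × 17.3/√106
  = 1.645 × 1.680325
  = 2.7641

Rounded to 2 decimal places:

2.76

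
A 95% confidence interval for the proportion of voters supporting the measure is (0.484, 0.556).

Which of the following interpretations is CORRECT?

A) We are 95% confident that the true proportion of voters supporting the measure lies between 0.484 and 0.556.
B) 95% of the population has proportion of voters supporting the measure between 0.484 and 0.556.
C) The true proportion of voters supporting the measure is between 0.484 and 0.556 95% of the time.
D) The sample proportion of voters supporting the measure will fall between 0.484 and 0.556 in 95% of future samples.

A confidence interval represents our confidence in the procedure, not a probability statement about the parameter.

Key concept: If we repeated this sampling process many times and computed a 95% CI each time, about 95% of those intervals would contain the true population parameter.

For this specific interval (0.484, 0.556):
- Midpoint (point estimate): 0.52
- Margin of error: 0.036

The correct interpretation is the one stating confidence that the true parameter lies in the interval — option A.

A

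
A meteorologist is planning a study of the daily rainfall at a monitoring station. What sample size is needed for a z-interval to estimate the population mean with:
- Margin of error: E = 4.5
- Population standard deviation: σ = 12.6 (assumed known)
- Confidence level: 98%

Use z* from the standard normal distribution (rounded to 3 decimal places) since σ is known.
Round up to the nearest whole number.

Using z* since population σ is known (z-interval formula).

For 98% confidence, z* = 2.326 (from standard normal table)

Sample size formula for z-interval: n = (z*σ/E)²

n = (2.326 × 12.6 / 4.5)²
  = (6.512800)²
  = 42.4166

Round up to the nearest whole number: n = 43

43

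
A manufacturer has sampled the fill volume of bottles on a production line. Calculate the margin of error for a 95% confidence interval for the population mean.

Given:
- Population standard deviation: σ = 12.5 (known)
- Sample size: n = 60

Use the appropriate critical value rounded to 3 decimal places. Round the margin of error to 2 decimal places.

The population standard deviation σ is known, so use the z-interval margin of error formula.

For 95% confidence, z* = 1.96 (from standard normal table)

Margin of error formula for z-interval: E = z* × σ/√n

E = 1.96 × 12.5/√60
  = 1.96 × 1.613743
  = 3.1629

Rounded to 2 decimal places:

3.16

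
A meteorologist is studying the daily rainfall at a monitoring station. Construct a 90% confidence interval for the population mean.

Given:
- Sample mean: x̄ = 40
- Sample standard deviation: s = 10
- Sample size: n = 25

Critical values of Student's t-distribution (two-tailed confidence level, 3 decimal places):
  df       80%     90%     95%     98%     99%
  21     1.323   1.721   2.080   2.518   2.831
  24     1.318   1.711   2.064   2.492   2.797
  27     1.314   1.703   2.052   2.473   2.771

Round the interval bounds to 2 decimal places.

The population standard deviation σ is unknown (only the sample standard deviation s is given), so use a t-interval with df = n - 1 = 25 - 1 = 24.

For 90% confidence with df = 24, t* = 1.711 (from t-table)

Standard error: SE = s/√n = 10/√25 = 2.000000

Margin of error: E = t* × SE = 1.711 × 2.000000 = 3.4220

T-interval: x̄ ± E = 40 ± 3.4220 = (36.5780, 43.4220)

Rounded to 2 decimal places:

(36.58, 43.42)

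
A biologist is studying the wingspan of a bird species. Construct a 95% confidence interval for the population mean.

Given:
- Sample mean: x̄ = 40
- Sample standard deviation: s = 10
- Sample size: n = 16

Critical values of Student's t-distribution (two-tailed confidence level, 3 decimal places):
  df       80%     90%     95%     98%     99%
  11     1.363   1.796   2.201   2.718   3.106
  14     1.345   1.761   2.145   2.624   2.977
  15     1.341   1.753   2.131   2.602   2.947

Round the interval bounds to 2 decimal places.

The population standard deviation σ is unknown (only the sample standard deviation s is given), so use a t-interval with df = n - 1 = 16 - 1 = 15.

For 95% confidence with df = 15, t* = 2.131 (from t-table)

Standard error: SE = s/√n = 10/√16 = 2.500000

Margin of error: E = t* × SE = 2.131 × 2.500000 = 5.3275

T-interval: x̄ ± E = 40 ± 5.3275 = (34.6725, 45.3275)

Rounded to 2 decimal places:

(34.67, 45.33)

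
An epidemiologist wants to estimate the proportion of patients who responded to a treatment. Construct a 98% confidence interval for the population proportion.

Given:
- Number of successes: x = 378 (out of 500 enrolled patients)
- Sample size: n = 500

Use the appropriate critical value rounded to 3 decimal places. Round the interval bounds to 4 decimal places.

Sample proportion: p̂ = 378/500 = 0.756000

Check conditions for normal approximation:
  np̂ = 378 ≥ 10 ✓
  n(1-p̂) = 122 ≥ 10 ✓

The sample is large enough, so use a z-interval (normal approximation) for the proportion.

For 98% confidence, z* = 2.326 (from standard normal table)

Standard error: SE = √(p̂(1-p̂)/n) = √(0.756000×0.244000/500) = 0.01920750

Margin of error: E = z* × SE = 2.326 × 0.01920750 = 0.044677

Z-interval: p̂ ± E = 0.756000 ± 0.044677 = (0.711323, 0.800677)

Rounded to 4 decimal places:

(0.7113, 0.8007)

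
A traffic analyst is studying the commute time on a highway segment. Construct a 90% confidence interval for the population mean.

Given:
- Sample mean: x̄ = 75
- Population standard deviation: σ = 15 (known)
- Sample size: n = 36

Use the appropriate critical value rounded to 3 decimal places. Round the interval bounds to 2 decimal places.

The population standard deviation σ is known, so use a z-interval (standard normal critical value).

For 90% confidence, z* = 1.645 (from standard normal table)

Standard error: SE = σ/√n = 15/√36 = 2.500000

Margin of error: E = z* × SE = 1.645 × 2.500000 = 4.1125

Z-interval: x̄ ± E = 75 ± 4.1125 = (70.8875, 79.1125)

Rounded to 2 decimal places:

(70.89, 79.11)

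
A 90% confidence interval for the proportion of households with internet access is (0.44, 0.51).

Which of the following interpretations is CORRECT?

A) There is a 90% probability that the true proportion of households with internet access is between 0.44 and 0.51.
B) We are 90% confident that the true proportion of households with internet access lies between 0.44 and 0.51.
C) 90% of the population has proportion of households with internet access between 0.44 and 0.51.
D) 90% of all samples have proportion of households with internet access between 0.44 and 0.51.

A confidence interval represents our confidence in the procedure, not a probability statement about the parameter.

Key concept: If we repeated this sampling process many times and computed a 90% CI each time, about 90% of those intervals would contain the true population parameter.

For this specific interval (0.44, 0.51):
- Midpoint (point estimate): 0.475
- Margin of error: 0.035

The correct interpretation is the one stating confidence that the true parameter lies in the interval — option B.

B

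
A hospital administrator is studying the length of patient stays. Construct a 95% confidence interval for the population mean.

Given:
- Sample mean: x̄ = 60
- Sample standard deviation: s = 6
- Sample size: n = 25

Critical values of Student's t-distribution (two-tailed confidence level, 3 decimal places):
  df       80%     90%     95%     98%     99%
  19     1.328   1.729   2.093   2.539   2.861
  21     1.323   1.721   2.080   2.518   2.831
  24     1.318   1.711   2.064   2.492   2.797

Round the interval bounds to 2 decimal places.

The population standard deviation σ is unknown (only the sample standard deviation s is given), so use a t-interval with df = n - 1 = 25 - 1 = 24.

For 95% confidence with df = 24, t* = 2.064 (from t-table)

Standard error: SE = s/√n = 6/√25 = 1.200000

Margin of error: E = t* × SE = 2.064 × 1.200000 = 2.4768

T-interval: x̄ ± E = 60 ± 2.4768 = (57.5232, 62.4768)

Rounded to 2 decimal places:

(57.52, 62.48)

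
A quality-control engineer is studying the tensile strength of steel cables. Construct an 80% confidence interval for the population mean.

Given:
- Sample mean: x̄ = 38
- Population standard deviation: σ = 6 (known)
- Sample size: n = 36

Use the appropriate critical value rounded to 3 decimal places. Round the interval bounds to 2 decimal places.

The population standard deviation σ is known, so use a z-interval (standard normal critical value).

For 80% confidence, z* = 1.282 (from standard normal table)

Standard error: SE = σ/√n = 6/√36 = 1.000000

Margin of error: E = z* × SE = 1.282 × 1.000000 = 1.2820

Z-interval: x̄ ± E = 38 ± 1.2820 = (36.7180, 39.2820)

Rounded to 2 decimal places:

(36.72, 39.28)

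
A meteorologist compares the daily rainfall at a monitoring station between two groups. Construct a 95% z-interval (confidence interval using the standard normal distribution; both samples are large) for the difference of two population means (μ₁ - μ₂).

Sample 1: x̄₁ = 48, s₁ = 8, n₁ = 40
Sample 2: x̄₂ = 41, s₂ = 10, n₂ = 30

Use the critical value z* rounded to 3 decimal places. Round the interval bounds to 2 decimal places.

Both samples are large (n₁ = 40 ≥ 30, n₂ = 30 ≥ 30), so a z-interval for the difference of means applies.

Point estimate: x̄₁ - x̄₂ = 48 - 41 = 7

Standard error: SE = √(s₁²/n₁ + s₂²/n₂)
= √(8²/40 + 10²/30)
= √(1.600000 + 3.333333)
= 2.221111

For 95% confidence, z* = 1.96 (from standard normal table)
Margin of error: E = z* × SE = 1.96 × 2.221111 = 4.3534

Z-interval: (x̄₁ - x̄₂) ± E = 7 ± 4.3534 = (2.6466, 11.3534)

Rounded to 2 decimal places:

(2.65, 11.35)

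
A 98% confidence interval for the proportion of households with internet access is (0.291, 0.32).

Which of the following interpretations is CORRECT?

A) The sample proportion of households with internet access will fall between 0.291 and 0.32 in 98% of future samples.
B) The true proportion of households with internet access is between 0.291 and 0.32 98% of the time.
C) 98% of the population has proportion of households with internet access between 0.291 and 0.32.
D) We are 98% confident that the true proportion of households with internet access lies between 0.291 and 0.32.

A confidence interval represents our confidence in the procedure, not a probability statement about the parameter.

Key concept: If we repeated this sampling process many times and computed a 98% CI each time, about 98% of those intervals would contain the true population parameter.

For this specific interval (0.291, 0.32):
- Midpoint (point estimate): 0.3055
- Margin of error: 0.0145

The correct interpretation is the one stating confidence that the true parameter lies in the interval — option D.

D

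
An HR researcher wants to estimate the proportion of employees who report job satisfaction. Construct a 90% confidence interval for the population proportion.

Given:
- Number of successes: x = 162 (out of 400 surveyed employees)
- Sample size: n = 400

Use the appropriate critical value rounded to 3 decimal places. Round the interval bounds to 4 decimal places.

Sample proportion: p̂ = 162/400 = 0.405000

Check conditions for normal approximation:
  np̂ = 162 ≥ 10 ✓
  n(1-p̂) = 238 ≥ 10 ✓

The sample is large enough, so use a z-interval (normal approximation) for the proportion.

For 90% confidence, z* = 1.645 (from standard normal table)

Standard error: SE = √(p̂(1-p̂)/n) = √(0.405000×0.595000/400) = 0.02454460

Margin of error: E = z* × SE = 1.645 × 0.02454460 = 0.040376

Z-interval: p̂ ± E = 0.405000 ± 0.040376 = (0.364624, 0.445376)

Rounded to 4 decimal places:

(0.3646, 0.4454)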